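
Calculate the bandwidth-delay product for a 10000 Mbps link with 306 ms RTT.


BDP = bandwidth * RTT
= 10000 Mbps * 306 ms
= 10000 * 1e6 * 306 / 1000 bits
= 3060000000 bits
= 382500000 bytes
= 373535.1562 KB
BDP = 3060000000 bits (382500000 bytes)


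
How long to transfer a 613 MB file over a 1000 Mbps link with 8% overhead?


Effective throughput = 1000 * (1 - 8/100) = 920 Mbps
File size in Mb = 613 * 8 = 4904 Mb
Time = 4904 / 920
Time = 5.3304 seconds


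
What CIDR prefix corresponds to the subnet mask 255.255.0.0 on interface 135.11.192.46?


Binary: 11111111.11111111.00000000.00000000
Count leading 1s
Prefix: /16


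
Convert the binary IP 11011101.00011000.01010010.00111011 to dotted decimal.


11011101 = 221
00011000 = 24
01010010 = 82
00111011 = 59
IP: 221.24.82.59


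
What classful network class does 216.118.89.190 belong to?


First octet: 216
Binary: 11011000
110xxxxx -> Class C (192-223)
Class C, default mask 255.255.255.0 (/24)


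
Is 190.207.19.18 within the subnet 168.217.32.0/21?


Subnet network: 168.217.32.0
Test IP AND mask: 190.207.16.0
No, 190.207.19.18 is not in 168.217.32.0/21


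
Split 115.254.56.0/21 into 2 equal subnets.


New prefix = 21 + 1 = 22
Each subnet has 1024 addresses
  115.254.56.0/22
  115.254.60.0/22
Subnets: 115.254.56.0/22, 115.254.60.0/22


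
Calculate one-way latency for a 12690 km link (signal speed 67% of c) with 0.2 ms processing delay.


Speed = 0.67 * 3e5 km/s = 201000 km/s
Propagation delay = 12690 / 201000 = 0.0631 s = 63.1343 ms
Processing delay = 0.2 ms
Total one-way latency = 63.3343 ms


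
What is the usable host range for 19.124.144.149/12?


Network: 19.112.0.0
Broadcast: 19.127.255.255
First usable = network + 1
Last usable = broadcast - 1
Range: 19.112.0.1 to 19.127.255.254


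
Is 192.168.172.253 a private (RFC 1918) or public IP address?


RFC 1918 private ranges:
  10.0.0.0/8 (10.0.0.0 - 10.255.255.255)
  172.16.0.0/12 (172.16.0.0 - 172.31.255.255)
  192.168.0.0/16 (192.168.0.0 - 192.168.255.255)
Private (in 192.168.0.0/16)


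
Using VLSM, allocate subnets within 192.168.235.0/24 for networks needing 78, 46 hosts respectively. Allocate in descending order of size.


78 hosts -> /25 (126 usable): 192.168.235.0/25
46 hosts -> /26 (62 usable): 192.168.235.128/26
Allocation: 192.168.235.0/25 (78 hosts, 126 usable); 192.168.235.128/26 (46 hosts, 62 usable)


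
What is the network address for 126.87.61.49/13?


IP:   01111110.01010111.00111101.00110001
Mask: 11111111.11111000.00000000.00000000
AND operation:
Net:  01111110.01010000.00000000.00000000
Network: 126.80.0.0/13


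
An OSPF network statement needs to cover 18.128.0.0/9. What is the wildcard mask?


Subnet mask: 255.128.0.0
Wildcard = 255.255.255.255 - subnet mask
255 - 255 = 0
255 - 128 = 127
255 - 0 = 255
255 - 0 = 255
Wildcard: 0.127.255.255


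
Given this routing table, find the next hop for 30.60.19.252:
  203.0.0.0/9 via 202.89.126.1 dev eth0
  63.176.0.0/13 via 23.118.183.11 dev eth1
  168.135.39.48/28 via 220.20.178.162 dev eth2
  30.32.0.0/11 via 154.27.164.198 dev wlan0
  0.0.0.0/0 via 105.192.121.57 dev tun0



Longest prefix match for 30.60.19.252:
  /9 203.0.0.0: no
  /13 63.176.0.0: no
  /28 168.135.39.48: no
  /11 30.32.0.0: MATCH
  /0 0.0.0.0: MATCH
Selected: next-hop 154.27.164.198 via wlan0 (matched /11)


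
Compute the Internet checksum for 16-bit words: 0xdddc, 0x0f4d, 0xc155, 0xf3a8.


Sum all words (with carry folding):
+ 0xdddc = 0xdddc
+ 0x0f4d = 0xed29
+ 0xc155 = 0xae7f
+ 0xf3a8 = 0xa228
One's complement: ~0xa228
Checksum = 0x5dd7


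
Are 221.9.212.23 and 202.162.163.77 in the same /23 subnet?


Mask: 255.255.254.0
221.9.212.23 AND mask = 221.9.212.0
202.162.163.77 AND mask = 202.162.162.0
No, different subnets (221.9.212.0 vs 202.162.162.0)


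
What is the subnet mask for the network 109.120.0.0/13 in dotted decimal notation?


/13 means 13 network bits, 19 host bits
Binary: 11111111111110000000000000000000
Mask: 255.248.0.0


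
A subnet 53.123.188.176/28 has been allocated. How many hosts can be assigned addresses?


Host bits = 32 - 28 = 4
Total addresses = 2^4 = 16
Usable = total - 2 (network and broadcast)
Usable hosts: 14


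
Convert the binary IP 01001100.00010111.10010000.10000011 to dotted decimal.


01001100 = 76
00010111 = 23
10010000 = 144
10000011 = 131
IP: 76.23.144.131


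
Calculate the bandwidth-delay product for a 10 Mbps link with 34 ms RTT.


BDP = bandwidth * RTT
= 10 Mbps * 34 ms
= 10 * 1e6 * 34 / 1000 bits
= 340000 bits
= 42500 bytes
= 41.5039 KB
BDP = 340000 bits (42500 bytes)


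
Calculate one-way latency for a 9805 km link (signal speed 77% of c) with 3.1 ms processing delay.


Speed = 0.77 * 3e5 km/s = 231000 km/s
Propagation delay = 9805 / 231000 = 0.0424 s = 42.4459 ms
Processing delay = 3.1 ms
Total one-way latency = 45.5459 ms


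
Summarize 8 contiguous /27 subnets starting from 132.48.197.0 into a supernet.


Original prefix: /27
Number of subnets: 8 = 2^3
New prefix = 27 - 3 = 24
Supernet: 132.48.197.0/24


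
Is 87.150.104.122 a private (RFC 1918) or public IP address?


RFC 1918 private ranges:
  10.0.0.0/8 (10.0.0.0 - 10.255.255.255)
  172.16.0.0/12 (172.16.0.0 - 172.31.255.255)
  192.168.0.0/16 (192.168.0.0 - 192.168.255.255)
Public (not in any RFC 1918 range)


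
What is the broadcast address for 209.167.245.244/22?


Network: 209.167.244.0/22
Host bits = 10
Set all host bits to 1:
Broadcast: 209.167.247.255


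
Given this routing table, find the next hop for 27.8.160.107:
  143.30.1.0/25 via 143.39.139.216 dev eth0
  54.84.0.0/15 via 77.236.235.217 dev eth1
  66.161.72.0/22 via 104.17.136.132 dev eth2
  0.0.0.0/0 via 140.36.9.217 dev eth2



Longest prefix match for 27.8.160.107:
  /25 143.30.1.0: no
  /15 54.84.0.0: no
  /22 66.161.72.0: no
  /0 0.0.0.0: MATCH
Selected: next-hop 140.36.9.217 via eth2 (matched /0)


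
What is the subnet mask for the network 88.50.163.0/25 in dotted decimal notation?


/25 means 25 network bits, 7 host bits
Binary: 11111111111111111111111110000000
Mask: 255.255.255.128


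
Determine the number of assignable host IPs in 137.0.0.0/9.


Host bits = 32 - 9 = 23
Total addresses = 2^23 = 8388608
Usable = total - 2 (network and broadcast)
Usable hosts: 8388606


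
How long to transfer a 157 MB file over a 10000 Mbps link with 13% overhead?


Effective throughput = 10000 * (1 - 13/100) = 8700 Mbps
File size in Mb = 157 * 8 = 1256 Mb
Time = 1256 / 8700
Time = 0.1444 seconds


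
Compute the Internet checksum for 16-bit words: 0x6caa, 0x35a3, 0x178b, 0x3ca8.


Sum all words (with carry folding):
+ 0x6caa = 0x6caa
+ 0x35a3 = 0xa24d
+ 0x178b = 0xb9d8
+ 0x3ca8 = 0xf680
One's complement: ~0xf680
Checksum = 0x097f


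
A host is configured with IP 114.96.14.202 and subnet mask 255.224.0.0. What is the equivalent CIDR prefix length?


Binary: 11111111.11100000.00000000.00000000
Count leading 1s
Prefix: /11


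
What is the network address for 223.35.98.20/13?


IP:   11011111.00100011.01100010.00010100
Mask: 11111111.11111000.00000000.00000000
AND operation:
Net:  11011111.00100000.00000000.00000000
Network: 223.32.0.0/13


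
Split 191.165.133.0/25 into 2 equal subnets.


New prefix = 25 + 1 = 26
Each subnet has 64 addresses
  191.165.133.0/26
  191.165.133.64/26
Subnets: 191.165.133.0/26, 191.165.133.64/26


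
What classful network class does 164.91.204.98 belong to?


First octet: 164
Binary: 10100100
10xxxxxx -> Class B (128-191)
Class B, default mask 255.255.0.0 (/16)


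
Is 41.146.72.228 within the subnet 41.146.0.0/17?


Subnet network: 41.146.0.0
Test IP AND mask: 41.146.0.0
Yes, 41.146.72.228 is in 41.146.0.0/17


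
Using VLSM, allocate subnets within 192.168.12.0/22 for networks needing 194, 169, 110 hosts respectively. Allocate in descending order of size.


194 hosts -> /24 (254 usable): 192.168.12.0/24
169 hosts -> /24 (254 usable): 192.168.13.0/24
110 hosts -> /25 (126 usable): 192.168.14.0/25
Allocation: 192.168.12.0/24 (194 hosts, 254 usable); 192.168.13.0/24 (169 hosts, 254 usable); 192.168.14.0/25 (110 hosts, 126 usable)


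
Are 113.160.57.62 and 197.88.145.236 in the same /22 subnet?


Mask: 255.255.252.0
113.160.57.62 AND mask = 113.160.56.0
197.88.145.236 AND mask = 197.88.144.0
No, different subnets (113.160.56.0 vs 197.88.144.0)


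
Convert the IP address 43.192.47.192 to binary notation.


43 = 00101011
192 = 11000000
47 = 00101111
192 = 11000000
Binary: 00101011.11000000.00101111.11000000


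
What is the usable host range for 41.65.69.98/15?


Network: 41.64.0.0
Broadcast: 41.65.255.255
First usable = network + 1
Last usable = broadcast - 1
Range: 41.64.0.1 to 41.65.255.254


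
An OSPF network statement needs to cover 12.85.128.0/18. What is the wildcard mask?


Subnet mask: 255.255.192.0
Wildcard = 255.255.255.255 - subnet mask
255 - 255 = 0
255 - 255 = 0
255 - 192 = 63
255 - 0 = 255
Wildcard: 0.0.63.255


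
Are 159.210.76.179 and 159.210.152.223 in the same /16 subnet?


Mask: 255.255.0.0
159.210.76.179 AND mask = 159.210.0.0
159.210.152.223 AND mask = 159.210.0.0
Yes, same subnet (159.210.0.0)


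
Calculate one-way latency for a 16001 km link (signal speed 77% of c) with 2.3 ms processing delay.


Speed = 0.77 * 3e5 km/s = 231000 km/s
Propagation delay = 16001 / 231000 = 0.0693 s = 69.2684 ms
Processing delay = 2.3 ms
Total one-way latency = 71.5684 ms


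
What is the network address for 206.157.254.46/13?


IP:   11001110.10011101.11111110.00101110
Mask: 11111111.11111000.00000000.00000000
AND operation:
Net:  11001110.10011000.00000000.00000000
Network: 206.152.0.0/13


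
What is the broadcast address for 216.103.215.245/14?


Network: 216.100.0.0/14
Host bits = 18
Set all host bits to 1:
Broadcast: 216.103.255.255


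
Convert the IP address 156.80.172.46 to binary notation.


156 = 10011100
80 = 01010000
172 = 10101100
46 = 00101110
Binary: 10011100.01010000.10101100.00101110


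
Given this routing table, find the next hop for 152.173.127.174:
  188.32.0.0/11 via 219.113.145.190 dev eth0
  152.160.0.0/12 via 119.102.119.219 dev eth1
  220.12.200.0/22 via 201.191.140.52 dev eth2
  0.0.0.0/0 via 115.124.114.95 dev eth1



Longest prefix match for 152.173.127.174:
  /11 188.32.0.0: no
  /12 152.160.0.0: MATCH
  /22 220.12.200.0: no
  /0 0.0.0.0: MATCH
Selected: next-hop 119.102.119.219 via eth1 (matched /12)


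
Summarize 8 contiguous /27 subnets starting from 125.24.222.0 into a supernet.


Original prefix: /27
Number of subnets: 8 = 2^3
New prefix = 27 - 3 = 24
Supernet: 125.24.222.0/24


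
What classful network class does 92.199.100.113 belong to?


First octet: 92
Binary: 01011100
0xxxxxxx -> Class A (1-126)
Class A, default mask 255.0.0.0 (/8)


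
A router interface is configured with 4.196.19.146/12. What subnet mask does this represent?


/12 means 12 network bits, 20 host bits
Binary: 11111111111100000000000000000000
Mask: 255.240.0.0


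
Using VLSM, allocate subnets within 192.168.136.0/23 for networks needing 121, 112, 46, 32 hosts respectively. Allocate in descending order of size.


121 hosts -> /25 (126 usable): 192.168.136.0/25
112 hosts -> /25 (126 usable): 192.168.136.128/25
46 hosts -> /26 (62 usable): 192.168.137.0/26
32 hosts -> /26 (62 usable): 192.168.137.64/26
Allocation: 192.168.136.0/25 (121 hosts, 126 usable); 192.168.136.128/25 (112 hosts, 126 usable); 192.168.137.0/26 (46 hosts, 62 usable); 192.168.137.64/26 (32 hosts, 62 usable)


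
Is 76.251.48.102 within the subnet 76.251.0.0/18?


Subnet network: 76.251.0.0
Test IP AND mask: 76.251.0.0
Yes, 76.251.48.102 is in 76.251.0.0/18


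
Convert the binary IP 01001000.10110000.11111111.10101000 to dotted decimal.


01001000 = 72
10110000 = 176
11111111 = 255
10101000 = 168
IP: 72.176.255.168


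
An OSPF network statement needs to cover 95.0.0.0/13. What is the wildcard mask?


Subnet mask: 255.248.0.0
Wildcard = 255.255.255.255 - subnet mask
255 - 255 = 0
255 - 248 = 7
255 - 0 = 255
255 - 0 = 255
Wildcard: 0.7.255.255


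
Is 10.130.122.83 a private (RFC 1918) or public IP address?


RFC 1918 private ranges:
  10.0.0.0/8 (10.0.0.0 - 10.255.255.255)
  172.16.0.0/12 (172.16.0.0 - 172.31.255.255)
  192.168.0.0/16 (192.168.0.0 - 192.168.255.255)
Private (in 10.0.0.0/8)


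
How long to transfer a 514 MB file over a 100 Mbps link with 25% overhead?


Effective throughput = 100 * (1 - 25/100) = 75 Mbps
File size in Mb = 514 * 8 = 4112 Mb
Time = 4112 / 75
Time = 54.8267 seconds


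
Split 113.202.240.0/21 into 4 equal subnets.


New prefix = 21 + 2 = 23
Each subnet has 512 addresses
  113.202.240.0/23
  113.202.242.0/23
  113.202.244.0/23
  113.202.246.0/23
Subnets: 113.202.240.0/23, 113.202.242.0/23, 113.202.244.0/23, 113.202.246.0/23


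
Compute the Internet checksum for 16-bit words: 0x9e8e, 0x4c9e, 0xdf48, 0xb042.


Sum all words (with carry folding):
+ 0x9e8e = 0x9e8e
+ 0x4c9e = 0xeb2c
+ 0xdf48 = 0xca75
+ 0xb042 = 0x7ab8
One's complement: ~0x7ab8
Checksum = 0x8547


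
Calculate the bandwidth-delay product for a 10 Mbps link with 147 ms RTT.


BDP = bandwidth * RTT
= 10 Mbps * 147 ms
= 10 * 1e6 * 147 / 1000 bits
= 1470000 bits
= 183750 bytes
= 179.4434 KB
BDP = 1470000 bits (183750 bytes)


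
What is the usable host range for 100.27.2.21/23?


Network: 100.27.2.0
Broadcast: 100.27.3.255
First usable = network + 1
Last usable = broadcast - 1
Range: 100.27.2.1 to 100.27.3.254


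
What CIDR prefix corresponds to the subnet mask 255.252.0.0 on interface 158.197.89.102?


Binary: 11111111.11111100.00000000.00000000
Count leading 1s
Prefix: /14


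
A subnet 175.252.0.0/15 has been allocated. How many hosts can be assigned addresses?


Host bits = 32 - 15 = 17
Total addresses = 2^17 = 131072
Usable = total - 2 (network and broadcast)
Usable hosts: 131070


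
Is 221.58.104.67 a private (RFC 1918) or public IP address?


RFC 1918 private ranges:
  10.0.0.0/8 (10.0.0.0 - 10.255.255.255)
  172.16.0.0/12 (172.16.0.0 - 172.31.255.255)
  192.168.0.0/16 (192.168.0.0 - 192.168.255.255)
Public (not in any RFC 1918 range)


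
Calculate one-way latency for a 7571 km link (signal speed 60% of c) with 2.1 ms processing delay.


Speed = 0.6 * 3e5 km/s = 180000 km/s
Propagation delay = 7571 / 180000 = 0.0421 s = 42.0611 ms
Processing delay = 2.1 ms
Total one-way latency = 44.1611 ms


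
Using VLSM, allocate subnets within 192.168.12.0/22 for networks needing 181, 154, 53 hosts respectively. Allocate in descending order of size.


181 hosts -> /24 (254 usable): 192.168.12.0/24
154 hosts -> /24 (254 usable): 192.168.13.0/24
53 hosts -> /26 (62 usable): 192.168.14.0/26
Allocation: 192.168.12.0/24 (181 hosts, 254 usable); 192.168.13.0/24 (154 hosts, 254 usable); 192.168.14.0/26 (53 hosts, 62 usable)


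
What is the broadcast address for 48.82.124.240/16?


Network: 48.82.0.0/16
Host bits = 16
Set all host bits to 1:
Broadcast: 48.82.255.255


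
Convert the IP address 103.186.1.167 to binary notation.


103 = 01100111
186 = 10111010
1 = 00000001
167 = 10100111
Binary: 01100111.10111010.00000001.10100111


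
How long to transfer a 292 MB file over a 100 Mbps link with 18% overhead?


Effective throughput = 100 * (1 - 18/100) = 82 Mbps
File size in Mb = 292 * 8 = 2336 Mb
Time = 2336 / 82
Time = 28.4878 seconds


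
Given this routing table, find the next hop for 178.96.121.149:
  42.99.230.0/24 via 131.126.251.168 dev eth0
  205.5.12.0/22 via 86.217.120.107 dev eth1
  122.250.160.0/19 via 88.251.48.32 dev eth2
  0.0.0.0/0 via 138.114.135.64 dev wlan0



Longest prefix match for 178.96.121.149:
  /24 42.99.230.0: no
  /22 205.5.12.0: no
  /19 122.250.160.0: no
  /0 0.0.0.0: MATCH
Selected: next-hop 138.114.135.64 via wlan0 (matched /0)


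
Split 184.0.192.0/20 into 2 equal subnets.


New prefix = 20 + 1 = 21
Each subnet has 2048 addresses
  184.0.192.0/21
  184.0.200.0/21
Subnets: 184.0.192.0/21, 184.0.200.0/21


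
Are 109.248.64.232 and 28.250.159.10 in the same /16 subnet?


Mask: 255.255.0.0
109.248.64.232 AND mask = 109.248.0.0
28.250.159.10 AND mask = 28.250.0.0
No, different subnets (109.248.0.0 vs 28.250.0.0)


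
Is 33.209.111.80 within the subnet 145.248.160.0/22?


Subnet network: 145.248.160.0
Test IP AND mask: 33.209.108.0
No, 33.209.111.80 is not in 145.248.160.0/22


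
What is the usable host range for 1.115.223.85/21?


Network: 1.115.216.0
Broadcast: 1.115.223.255
First usable = network + 1
Last usable = broadcast - 1
Range: 1.115.216.1 to 1.115.223.254


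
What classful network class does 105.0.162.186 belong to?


First octet: 105
Binary: 01101001
0xxxxxxx -> Class A (1-126)
Class A, default mask 255.0.0.0 (/8)


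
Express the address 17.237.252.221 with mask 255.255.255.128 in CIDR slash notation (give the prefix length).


Binary: 11111111.11111111.11111111.10000000
Count leading 1s
Prefix: /25


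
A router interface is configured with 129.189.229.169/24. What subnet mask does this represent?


/24 means 24 network bits, 8 host bits
Binary: 11111111111111111111111100000000
Mask: 255.255.255.0


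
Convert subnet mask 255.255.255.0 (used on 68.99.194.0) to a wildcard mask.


Subnet mask: 255.255.255.0
Wildcard = 255.255.255.255 - subnet mask
255 - 255 = 0
255 - 255 = 0
255 - 255 = 0
255 - 0 = 255
Wildcard: 0.0.0.255


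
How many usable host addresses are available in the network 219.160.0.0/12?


Host bits = 32 - 12 = 20
Total addresses = 2^20 = 1048576
Usable = total - 2 (network and broadcast)
Usable hosts: 1048574


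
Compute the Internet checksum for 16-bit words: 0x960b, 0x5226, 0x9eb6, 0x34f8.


Sum all words (with carry folding):
+ 0x960b = 0x960b
+ 0x5226 = 0xe831
+ 0x9eb6 = 0x86e8
+ 0x34f8 = 0xbbe0
One's complement: ~0xbbe0
Checksum = 0x441f


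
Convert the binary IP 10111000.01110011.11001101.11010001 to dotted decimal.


10111000 = 184
01110011 = 115
11001101 = 205
11010001 = 209
IP: 184.115.205.209


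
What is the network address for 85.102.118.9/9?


IP:   01010101.01100110.01110110.00001001
Mask: 11111111.10000000.00000000.00000000
AND operation:
Net:  01010101.00000000.00000000.00000000
Network: 85.0.0.0/9


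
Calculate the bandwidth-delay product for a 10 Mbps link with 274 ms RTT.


BDP = bandwidth * RTT
= 10 Mbps * 274 ms
= 10 * 1e6 * 274 / 1000 bits
= 2740000 bits
= 342500 bytes
= 334.4727 KB
BDP = 2740000 bits (342500 bytes)


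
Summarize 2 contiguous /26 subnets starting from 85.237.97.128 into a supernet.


Original prefix: /26
Number of subnets: 2 = 2^1
New prefix = 26 - 1 = 25
Supernet: 85.237.97.128/25


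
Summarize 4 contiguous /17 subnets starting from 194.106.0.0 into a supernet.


Original prefix: /17
Number of subnets: 4 = 2^2
New prefix = 17 - 2 = 15
Supernet: 194.106.0.0/15


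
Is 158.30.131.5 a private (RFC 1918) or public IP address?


RFC 1918 private ranges:
  10.0.0.0/8 (10.0.0.0 - 10.255.255.255)
  172.16.0.0/12 (172.16.0.0 - 172.31.255.255)
  192.168.0.0/16 (192.168.0.0 - 192.168.255.255)
Public (not in any RFC 1918 range)


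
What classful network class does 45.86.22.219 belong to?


First octet: 45
Binary: 00101101
0xxxxxxx -> Class A (1-126)
Class A, default mask 255.0.0.0 (/8)


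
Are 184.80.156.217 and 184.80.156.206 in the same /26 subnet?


Mask: 255.255.255.192
184.80.156.217 AND mask = 184.80.156.192
184.80.156.206 AND mask = 184.80.156.192
Yes, same subnet (184.80.156.192)


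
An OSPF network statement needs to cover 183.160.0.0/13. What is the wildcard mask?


Subnet mask: 255.248.0.0
Wildcard = 255.255.255.255 - subnet mask
255 - 255 = 0
255 - 248 = 7
255 - 0 = 255
255 - 0 = 255
Wildcard: 0.7.255.255


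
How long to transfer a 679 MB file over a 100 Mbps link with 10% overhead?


Effective throughput = 100 * (1 - 10/100) = 90 Mbps
File size in Mb = 679 * 8 = 5432 Mb
Time = 5432 / 90
Time = 60.3556 seconds


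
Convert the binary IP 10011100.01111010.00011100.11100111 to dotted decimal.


10011100 = 156
01111010 = 122
00011100 = 28
11100111 = 231
IP: 156.122.28.231


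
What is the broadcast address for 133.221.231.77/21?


Network: 133.221.224.0/21
Host bits = 11
Set all host bits to 1:
Broadcast: 133.221.231.255


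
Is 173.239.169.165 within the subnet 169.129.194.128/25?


Subnet network: 169.129.194.128
Test IP AND mask: 173.239.169.128
No, 173.239.169.165 is not in 169.129.194.128/25


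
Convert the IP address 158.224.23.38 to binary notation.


158 = 10011110
224 = 11100000
23 = 00010111
38 = 00100110
Binary: 10011110.11100000.00010111.00100110


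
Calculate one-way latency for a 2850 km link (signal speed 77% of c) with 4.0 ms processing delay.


Speed = 0.77 * 3e5 km/s = 231000 km/s
Propagation delay = 2850 / 231000 = 0.0123 s = 12.3377 ms
Processing delay = 4.0 ms
Total one-way latency = 16.3377 ms


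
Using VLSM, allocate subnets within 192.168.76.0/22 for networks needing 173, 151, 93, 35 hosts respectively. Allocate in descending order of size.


173 hosts -> /24 (254 usable): 192.168.76.0/24
151 hosts -> /24 (254 usable): 192.168.77.0/24
93 hosts -> /25 (126 usable): 192.168.78.0/25
35 hosts -> /26 (62 usable): 192.168.78.128/26
Allocation: 192.168.76.0/24 (173 hosts, 254 usable); 192.168.77.0/24 (151 hosts, 254 usable); 192.168.78.0/25 (93 hosts, 126 usable); 192.168.78.128/26 (35 hosts, 62 usable)


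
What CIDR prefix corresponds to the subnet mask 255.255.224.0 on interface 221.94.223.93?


Binary: 11111111.11111111.11100000.00000000
Count leading 1s
Prefix: /19


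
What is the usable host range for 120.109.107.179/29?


Network: 120.109.107.176
Broadcast: 120.109.107.183
First usable = network + 1
Last usable = broadcast - 1
Range: 120.109.107.177 to 120.109.107.182


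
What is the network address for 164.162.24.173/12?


IP:   10100100.10100010.00011000.10101101
Mask: 11111111.11110000.00000000.00000000
AND operation:
Net:  10100100.10100000.00000000.00000000
Network: 164.160.0.0/12


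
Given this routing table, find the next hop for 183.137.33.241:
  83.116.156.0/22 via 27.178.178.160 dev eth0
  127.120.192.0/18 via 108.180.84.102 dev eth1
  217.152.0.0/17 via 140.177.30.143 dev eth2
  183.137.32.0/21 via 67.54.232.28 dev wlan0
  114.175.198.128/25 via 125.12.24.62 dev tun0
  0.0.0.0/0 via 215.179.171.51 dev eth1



Longest prefix match for 183.137.33.241:
  /22 83.116.156.0: no
  /18 127.120.192.0: no
  /17 217.152.0.0: no
  /21 183.137.32.0: MATCH
  /25 114.175.198.128: no
  /0 0.0.0.0: MATCH
Selected: next-hop 67.54.232.28 via wlan0 (matched /21)


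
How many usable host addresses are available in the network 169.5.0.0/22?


Host bits = 32 - 22 = 10
Total addresses = 2^10 = 1024
Usable = total - 2 (network and broadcast)
Usable hosts: 1022


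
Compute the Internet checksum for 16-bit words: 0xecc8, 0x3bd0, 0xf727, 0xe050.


Sum all words (with carry folding):
+ 0xecc8 = 0xecc8
+ 0x3bd0 = 0x2899
+ 0xf727 = 0x1fc1
+ 0xe050 = 0x0012
One's complement: ~0x0012
Checksum = 0xffed


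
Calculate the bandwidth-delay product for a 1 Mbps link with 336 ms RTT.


BDP = bandwidth * RTT
= 1 Mbps * 336 ms
= 1 * 1e6 * 336 / 1000 bits
= 336000 bits
= 42000 bytes
= 41.0156 KB
BDP = 336000 bits (42000 bytes)


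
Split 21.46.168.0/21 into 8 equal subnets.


New prefix = 21 + 3 = 24
Each subnet has 256 addresses
  21.46.168.0/24
  21.46.169.0/24
  21.46.170.0/24
  21.46.171.0/24
  21.46.172.0/24
  21.46.173.0/24
  21.46.174.0/24
  21.46.175.0/24
Subnets: 21.46.168.0/24, 21.46.169.0/24, 21.46.170.0/24, 21.46.171.0/24, 21.46.172.0/24, 21.46.173.0/24, 21.46.174.0/24, 21.46.175.0/24


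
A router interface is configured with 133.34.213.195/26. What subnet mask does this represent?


/26 means 26 network bits, 6 host bits
Binary: 11111111111111111111111111000000
Mask: 255.255.255.192


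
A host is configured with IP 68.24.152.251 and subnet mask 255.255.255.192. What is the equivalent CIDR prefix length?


Binary: 11111111.11111111.11111111.11000000
Count leading 1s
Prefix: /26


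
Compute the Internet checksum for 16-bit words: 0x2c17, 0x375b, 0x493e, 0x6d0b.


Sum all words (with carry folding):
+ 0x2c17 = 0x2c17
+ 0x375b = 0x6372
+ 0x493e = 0xacb0
+ 0x6d0b = 0x19bc
One's complement: ~0x19bc
Checksum = 0xe643


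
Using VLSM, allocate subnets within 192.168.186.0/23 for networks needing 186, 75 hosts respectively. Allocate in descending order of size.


186 hosts -> /24 (254 usable): 192.168.186.0/24
75 hosts -> /25 (126 usable): 192.168.187.0/25
Allocation: 192.168.186.0/24 (186 hosts, 254 usable); 192.168.187.0/25 (75 hosts, 126 usable)


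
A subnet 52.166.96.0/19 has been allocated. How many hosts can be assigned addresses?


Host bits = 32 - 19 = 13
Total addresses = 2^13 = 8192
Usable = total - 2 (network and broadcast)
Usable hosts: 8190


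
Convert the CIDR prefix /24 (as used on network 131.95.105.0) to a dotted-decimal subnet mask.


/24 means 24 network bits, 8 host bits
Binary: 11111111111111111111111100000000
Mask: 255.255.255.0


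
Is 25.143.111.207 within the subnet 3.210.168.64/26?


Subnet network: 3.210.168.64
Test IP AND mask: 25.143.111.192
No, 25.143.111.207 is not in 3.210.168.64/26


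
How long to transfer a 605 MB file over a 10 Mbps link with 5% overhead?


Effective throughput = 10 * (1 - 5/100) = 9.5 Mbps
File size in Mb = 605 * 8 = 4840 Mb
Time = 4840 / 9.5
Time = 509.4737 seconds


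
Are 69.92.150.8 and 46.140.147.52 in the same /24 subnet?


Mask: 255.255.255.0
69.92.150.8 AND mask = 69.92.150.0
46.140.147.52 AND mask = 46.140.147.0
No, different subnets (69.92.150.0 vs 46.140.147.0)


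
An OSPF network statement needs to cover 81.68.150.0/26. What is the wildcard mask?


Subnet mask: 255.255.255.192
Wildcard = 255.255.255.255 - subnet mask
255 - 255 = 0
255 - 255 = 0
255 - 255 = 0
255 - 192 = 63
Wildcard: 0.0.0.63


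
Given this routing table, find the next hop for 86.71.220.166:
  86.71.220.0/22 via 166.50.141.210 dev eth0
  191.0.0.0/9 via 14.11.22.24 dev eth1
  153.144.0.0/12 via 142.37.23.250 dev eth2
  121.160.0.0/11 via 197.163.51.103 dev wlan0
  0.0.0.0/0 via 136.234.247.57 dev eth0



Longest prefix match for 86.71.220.166:
  /22 86.71.220.0: MATCH
  /9 191.0.0.0: no
  /12 153.144.0.0: no
  /11 121.160.0.0: no
  /0 0.0.0.0: MATCH
Selected: next-hop 166.50.141.210 via eth0 (matched /22)


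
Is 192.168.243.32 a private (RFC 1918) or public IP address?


RFC 1918 private ranges:
  10.0.0.0/8 (10.0.0.0 - 10.255.255.255)
  172.16.0.0/12 (172.16.0.0 - 172.31.255.255)
  192.168.0.0/16 (192.168.0.0 - 192.168.255.255)
Private (in 192.168.0.0/16)


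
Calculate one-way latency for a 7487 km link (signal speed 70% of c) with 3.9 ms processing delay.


Speed = 0.7 * 3e5 km/s = 210000 km/s
Propagation delay = 7487 / 210000 = 0.0357 s = 35.6524 ms
Processing delay = 3.9 ms
Total one-way latency = 39.5524 ms


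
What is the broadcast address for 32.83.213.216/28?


Network: 32.83.213.208/28
Host bits = 4
Set all host bits to 1:
Broadcast: 32.83.213.223


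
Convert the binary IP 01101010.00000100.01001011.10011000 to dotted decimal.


01101010 = 106
00000100 = 4
01001011 = 75
10011000 = 152
IP: 106.4.75.152


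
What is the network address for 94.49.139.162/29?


IP:   01011110.00110001.10001011.10100010
Mask: 11111111.11111111.11111111.11111000
AND operation:
Net:  01011110.00110001.10001011.10100000
Network: 94.49.139.160/29


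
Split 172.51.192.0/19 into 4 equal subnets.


New prefix = 19 + 2 = 21
Each subnet has 2048 addresses
  172.51.192.0/21
  172.51.200.0/21
  172.51.208.0/21
  172.51.216.0/21
Subnets: 172.51.192.0/21, 172.51.200.0/21, 172.51.208.0/21, 172.51.216.0/21


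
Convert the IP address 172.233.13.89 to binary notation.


172 = 10101100
233 = 11101001
13 = 00001101
89 = 01011001
Binary: 10101100.11101001.00001101.01011001


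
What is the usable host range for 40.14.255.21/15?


Network: 40.14.0.0
Broadcast: 40.15.255.255
First usable = network + 1
Last usable = broadcast - 1
Range: 40.14.0.1 to 40.15.255.254


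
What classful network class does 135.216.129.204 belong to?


First octet: 135
Binary: 10000111
10xxxxxx -> Class B (128-191)
Class B, default mask 255.255.0.0 (/16)


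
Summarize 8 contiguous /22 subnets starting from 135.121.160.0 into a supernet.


Original prefix: /22
Number of subnets: 8 = 2^3
New prefix = 22 - 3 = 19
Supernet: 135.121.160.0/19


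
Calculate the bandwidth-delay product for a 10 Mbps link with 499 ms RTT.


BDP = bandwidth * RTT
= 10 Mbps * 499 ms
= 10 * 1e6 * 499 / 1000 bits
= 4990000 bits
= 623750 bytes
= 609.1309 KB
BDP = 4990000 bits (623750 bytes)


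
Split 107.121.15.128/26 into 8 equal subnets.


New prefix = 26 + 3 = 29
Each subnet has 8 addresses
  107.121.15.128/29
  107.121.15.136/29
  107.121.15.144/29
  107.121.15.152/29
  107.121.15.160/29
  107.121.15.168/29
  107.121.15.176/29
  107.121.15.184/29
Subnets: 107.121.15.128/29, 107.121.15.136/29, 107.121.15.144/29, 107.121.15.152/29, 107.121.15.160/29, 107.121.15.168/29, 107.121.15.176/29, 107.121.15.184/29


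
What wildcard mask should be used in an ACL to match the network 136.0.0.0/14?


Subnet mask: 255.252.0.0
Wildcard = 255.255.255.255 - subnet mask
255 - 255 = 0
255 - 252 = 3
255 - 0 = 255
255 - 0 = 255
Wildcard: 0.3.255.255


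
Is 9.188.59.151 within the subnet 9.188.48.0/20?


Subnet network: 9.188.48.0
Test IP AND mask: 9.188.48.0
Yes, 9.188.59.151 is in 9.188.48.0/20


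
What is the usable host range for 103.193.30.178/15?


Network: 103.192.0.0
Broadcast: 103.193.255.255
First usable = network + 1
Last usable = broadcast - 1
Range: 103.192.0.1 to 103.193.255.254


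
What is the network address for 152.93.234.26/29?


IP:   10011000.01011101.11101010.00011010
Mask: 11111111.11111111.11111111.11111000
AND operation:
Net:  10011000.01011101.11101010.00011000
Network: 152.93.234.24/29


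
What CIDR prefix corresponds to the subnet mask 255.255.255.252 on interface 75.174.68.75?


Binary: 11111111.11111111.11111111.11111100
Count leading 1s
Prefix: /30


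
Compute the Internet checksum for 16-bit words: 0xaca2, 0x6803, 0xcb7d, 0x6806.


Sum all words (with carry folding):
+ 0xaca2 = 0xaca2
+ 0x6803 = 0x14a6
+ 0xcb7d = 0xe023
+ 0x6806 = 0x482a
One's complement: ~0x482a
Checksum = 0xb7d5


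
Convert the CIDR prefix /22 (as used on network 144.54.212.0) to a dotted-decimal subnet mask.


/22 means 22 network bits, 10 host bits
Binary: 11111111111111111111110000000000
Mask: 255.255.252.0


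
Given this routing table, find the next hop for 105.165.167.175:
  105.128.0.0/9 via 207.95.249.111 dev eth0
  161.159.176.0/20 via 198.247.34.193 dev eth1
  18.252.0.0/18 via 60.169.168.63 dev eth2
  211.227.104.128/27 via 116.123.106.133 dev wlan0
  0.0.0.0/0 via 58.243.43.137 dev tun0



Longest prefix match for 105.165.167.175:
  /9 105.128.0.0: MATCH
  /20 161.159.176.0: no
  /18 18.252.0.0: no
  /27 211.227.104.128: no
  /0 0.0.0.0: MATCH
Selected: next-hop 207.95.249.111 via eth0 (matched /9)


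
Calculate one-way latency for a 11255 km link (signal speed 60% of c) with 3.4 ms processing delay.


Speed = 0.6 * 3e5 km/s = 180000 km/s
Propagation delay = 11255 / 180000 = 0.0625 s = 62.5278 ms
Processing delay = 3.4 ms
Total one-way latency = 65.9278 ms


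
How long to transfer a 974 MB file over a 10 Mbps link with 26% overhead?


Effective throughput = 10 * (1 - 26/100) = 7.4 Mbps
File size in Mb = 974 * 8 = 7792 Mb
Time = 7792 / 7.4
Time = 1052.973 seconds


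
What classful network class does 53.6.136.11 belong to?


First octet: 53
Binary: 00110101
0xxxxxxx -> Class A (1-126)
Class A, default mask 255.0.0.0 (/8)


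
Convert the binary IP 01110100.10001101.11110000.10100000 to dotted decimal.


01110100 = 116
10001101 = 141
11110000 = 240
10100000 = 160
IP: 116.141.240.160


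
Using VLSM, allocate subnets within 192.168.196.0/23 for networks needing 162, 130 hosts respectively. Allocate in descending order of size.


162 hosts -> /24 (254 usable): 192.168.196.0/24
130 hosts -> /24 (254 usable): 192.168.197.0/24
Allocation: 192.168.196.0/24 (162 hosts, 254 usable); 192.168.197.0/24 (130 hosts, 254 usable)


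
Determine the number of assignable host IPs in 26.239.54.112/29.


Host bits = 32 - 29 = 3
Total addresses = 2^3 = 8
Usable = total - 2 (network and broadcast)
Usable hosts: 6


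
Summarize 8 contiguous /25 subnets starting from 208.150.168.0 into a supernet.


Original prefix: /25
Number of subnets: 8 = 2^3
New prefix = 25 - 3 = 22
Supernet: 208.150.168.0/22


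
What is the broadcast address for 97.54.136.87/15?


Network: 97.54.0.0/15
Host bits = 17
Set all host bits to 1:
Broadcast: 97.55.255.255


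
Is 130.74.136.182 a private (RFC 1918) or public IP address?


RFC 1918 private ranges:
  10.0.0.0/8 (10.0.0.0 - 10.255.255.255)
  172.16.0.0/12 (172.16.0.0 - 172.31.255.255)
  192.168.0.0/16 (192.168.0.0 - 192.168.255.255)
Public (not in any RFC 1918 range)


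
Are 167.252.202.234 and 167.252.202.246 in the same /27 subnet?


Mask: 255.255.255.224
167.252.202.234 AND mask = 167.252.202.224
167.252.202.246 AND mask = 167.252.202.224
Yes, same subnet (167.252.202.224)


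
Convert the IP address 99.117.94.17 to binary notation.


99 = 01100011
117 = 01110101
94 = 01011110
17 = 00010001
Binary: 01100011.01110101.01011110.00010001


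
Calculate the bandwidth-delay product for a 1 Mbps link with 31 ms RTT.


BDP = bandwidth * RTT
= 1 Mbps * 31 ms
= 1 * 1e6 * 31 / 1000 bits
= 31000 bits
= 3875 bytes
= 3.7842 KB
BDP = 31000 bits (3875 bytes)


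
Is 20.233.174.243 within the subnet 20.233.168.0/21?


Subnet network: 20.233.168.0
Test IP AND mask: 20.233.168.0
Yes, 20.233.174.243 is in 20.233.168.0/21


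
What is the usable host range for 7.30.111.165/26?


Network: 7.30.111.128
Broadcast: 7.30.111.191
First usable = network + 1
Last usable = broadcast - 1
Range: 7.30.111.129 to 7.30.111.190


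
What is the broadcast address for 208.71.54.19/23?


Network: 208.71.54.0/23
Host bits = 9
Set all host bits to 1:
Broadcast: 208.71.55.255


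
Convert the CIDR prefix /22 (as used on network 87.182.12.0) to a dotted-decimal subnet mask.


/22 means 22 network bits, 10 host bits
Binary: 11111111111111111111110000000000
Mask: 255.255.252.0


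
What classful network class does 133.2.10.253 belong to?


First octet: 133
Binary: 10000101
10xxxxxx -> Class B (128-191)
Class B, default mask 255.255.0.0 (/16)


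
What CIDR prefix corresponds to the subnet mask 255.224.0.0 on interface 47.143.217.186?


Binary: 11111111.11100000.00000000.00000000
Count leading 1s
Prefix: /11


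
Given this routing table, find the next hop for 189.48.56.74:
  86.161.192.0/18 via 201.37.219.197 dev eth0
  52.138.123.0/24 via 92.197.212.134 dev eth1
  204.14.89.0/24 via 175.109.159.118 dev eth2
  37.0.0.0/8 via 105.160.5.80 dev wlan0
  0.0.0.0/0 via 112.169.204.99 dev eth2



Longest prefix match for 189.48.56.74:
  /18 86.161.192.0: no
  /24 52.138.123.0: no
  /24 204.14.89.0: no
  /8 37.0.0.0: no
  /0 0.0.0.0: MATCH
Selected: next-hop 112.169.204.99 via eth2 (matched /0)


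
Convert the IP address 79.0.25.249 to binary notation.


79 = 01001111
0 = 00000000
25 = 00011001
249 = 11111001
Binary: 01001111.00000000.00011001.11111001


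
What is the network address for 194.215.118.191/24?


IP:   11000010.11010111.01110110.10111111
Mask: 11111111.11111111.11111111.00000000
AND operation:
Net:  11000010.11010111.01110110.00000000
Network: 194.215.118.0/24


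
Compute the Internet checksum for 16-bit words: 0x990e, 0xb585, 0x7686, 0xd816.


Sum all words (with carry folding):
+ 0x990e = 0x990e
+ 0xb585 = 0x4e94
+ 0x7686 = 0xc51a
+ 0xd816 = 0x9d31
One's complement: ~0x9d31
Checksum = 0x62ce


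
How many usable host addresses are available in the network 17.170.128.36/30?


Host bits = 32 - 30 = 2
Total addresses = 2^2 = 4
Usable = total - 2 (network and broadcast)
Usable hosts: 2


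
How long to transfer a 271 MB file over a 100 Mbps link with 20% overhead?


Effective throughput = 100 * (1 - 20/100) = 80 Mbps
File size in Mb = 271 * 8 = 2168 Mb
Time = 2168 / 80
Time = 27.1 seconds


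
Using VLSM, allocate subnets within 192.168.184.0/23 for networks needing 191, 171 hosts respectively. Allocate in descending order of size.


191 hosts -> /24 (254 usable): 192.168.184.0/24
171 hosts -> /24 (254 usable): 192.168.185.0/24
Allocation: 192.168.184.0/24 (191 hosts, 254 usable); 192.168.185.0/24 (171 hosts, 254 usable)


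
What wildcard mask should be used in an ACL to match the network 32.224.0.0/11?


Subnet mask: 255.224.0.0
Wildcard = 255.255.255.255 - subnet mask
255 - 255 = 0
255 - 224 = 31
255 - 0 = 255
255 - 0 = 255
Wildcard: 0.31.255.255


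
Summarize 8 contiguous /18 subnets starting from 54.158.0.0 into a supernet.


Original prefix: /18
Number of subnets: 8 = 2^3
New prefix = 18 - 3 = 15
Supernet: 54.158.0.0/15


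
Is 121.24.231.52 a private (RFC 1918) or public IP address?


RFC 1918 private ranges:
  10.0.0.0/8 (10.0.0.0 - 10.255.255.255)
  172.16.0.0/12 (172.16.0.0 - 172.31.255.255)
  192.168.0.0/16 (192.168.0.0 - 192.168.255.255)
Public (not in any RFC 1918 range)


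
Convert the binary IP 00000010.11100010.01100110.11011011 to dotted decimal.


00000010 = 2
11100010 = 226
01100110 = 102
11011011 = 219
IP: 2.226.102.219


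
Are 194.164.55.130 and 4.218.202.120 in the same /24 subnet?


Mask: 255.255.255.0
194.164.55.130 AND mask = 194.164.55.0
4.218.202.120 AND mask = 4.218.202.0
No, different subnets (194.164.55.0 vs 4.218.202.0)


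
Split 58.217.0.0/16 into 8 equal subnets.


New prefix = 16 + 3 = 19
Each subnet has 8192 addresses
  58.217.0.0/19
  58.217.32.0/19
  58.217.64.0/19
  58.217.96.0/19
  58.217.128.0/19
  58.217.160.0/19
  58.217.192.0/19
  58.217.224.0/19
Subnets: 58.217.0.0/19, 58.217.32.0/19, 58.217.64.0/19, 58.217.96.0/19, 58.217.128.0/19, 58.217.160.0/19, 58.217.192.0/19, 58.217.224.0/19


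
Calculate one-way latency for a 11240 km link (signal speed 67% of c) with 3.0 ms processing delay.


Speed = 0.67 * 3e5 km/s = 201000 km/s
Propagation delay = 11240 / 201000 = 0.0559 s = 55.9204 ms
Processing delay = 3.0 ms
Total one-way latency = 58.9204 ms


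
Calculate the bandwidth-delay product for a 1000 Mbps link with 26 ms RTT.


BDP = bandwidth * RTT
= 1000 Mbps * 26 ms
= 1000 * 1e6 * 26 / 1000 bits
= 26000000 bits
= 3250000 bytes
= 3173.8281 KB
BDP = 26000000 bits (3250000 bytes)


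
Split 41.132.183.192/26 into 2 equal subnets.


New prefix = 26 + 1 = 27
Each subnet has 32 addresses
  41.132.183.192/27
  41.132.183.224/27
Subnets: 41.132.183.192/27, 41.132.183.224/27


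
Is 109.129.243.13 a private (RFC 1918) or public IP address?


RFC 1918 private ranges:
  10.0.0.0/8 (10.0.0.0 - 10.255.255.255)
  172.16.0.0/12 (172.16.0.0 - 172.31.255.255)
  192.168.0.0/16 (192.168.0.0 - 192.168.255.255)
Public (not in any RFC 1918 range)


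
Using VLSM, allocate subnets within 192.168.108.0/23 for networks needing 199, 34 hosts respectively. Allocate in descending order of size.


199 hosts -> /24 (254 usable): 192.168.108.0/24
34 hosts -> /26 (62 usable): 192.168.109.0/26
Allocation: 192.168.108.0/24 (199 hosts, 254 usable); 192.168.109.0/26 (34 hosts, 62 usable)


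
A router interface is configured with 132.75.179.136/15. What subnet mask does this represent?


/15 means 15 network bits, 17 host bits
Binary: 11111111111111100000000000000000
Mask: 255.254.0.0
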